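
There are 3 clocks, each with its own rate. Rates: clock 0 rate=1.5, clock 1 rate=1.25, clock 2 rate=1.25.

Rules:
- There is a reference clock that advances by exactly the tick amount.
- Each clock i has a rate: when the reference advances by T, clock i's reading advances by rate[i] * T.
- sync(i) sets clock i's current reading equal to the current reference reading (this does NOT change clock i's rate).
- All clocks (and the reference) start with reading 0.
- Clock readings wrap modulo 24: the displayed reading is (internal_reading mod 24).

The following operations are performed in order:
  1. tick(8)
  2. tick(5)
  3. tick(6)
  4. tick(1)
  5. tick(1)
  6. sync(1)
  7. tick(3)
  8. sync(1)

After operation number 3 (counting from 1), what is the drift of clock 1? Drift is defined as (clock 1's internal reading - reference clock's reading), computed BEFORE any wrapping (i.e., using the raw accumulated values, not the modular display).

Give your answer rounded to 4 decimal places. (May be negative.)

Answer: 4.7500

Derivation:
After op 1 tick(8): ref=8.0000 raw=[12.0000 10.0000 10.0000]
After op 2 tick(5): ref=13.0000 raw=[19.5000 16.2500 16.2500]
After op 3 tick(6): ref=19.0000 raw=[28.5000 23.7500 23.7500]
Drift of clock 1 after op 3: 23.7500 - 19.0000 = 4.7500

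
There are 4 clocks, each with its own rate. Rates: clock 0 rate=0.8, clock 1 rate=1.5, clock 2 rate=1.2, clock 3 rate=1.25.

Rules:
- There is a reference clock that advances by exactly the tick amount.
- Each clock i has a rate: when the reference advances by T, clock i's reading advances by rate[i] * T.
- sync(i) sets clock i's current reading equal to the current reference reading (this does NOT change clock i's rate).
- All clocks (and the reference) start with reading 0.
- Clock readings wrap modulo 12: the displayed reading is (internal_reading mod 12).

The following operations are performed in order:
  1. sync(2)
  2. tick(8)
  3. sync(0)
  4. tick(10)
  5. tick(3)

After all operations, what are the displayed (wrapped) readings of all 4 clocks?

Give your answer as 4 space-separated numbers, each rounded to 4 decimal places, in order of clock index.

Answer: 6.4000 7.5000 1.2000 2.2500

Derivation:
After op 1 sync(2): ref=0.0000 raw=[0.0000 0.0000 0.0000 0.0000]
After op 2 tick(8): ref=8.0000 raw=[6.4000 12.0000 9.6000 10.0000]
After op 3 sync(0): ref=8.0000 raw=[8.0000 12.0000 9.6000 10.0000]
After op 4 tick(10): ref=18.0000 raw=[16.0000 27.0000 21.6000 22.5000]
After op 5 tick(3): ref=21.0000 raw=[18.4000 31.5000 25.2000 26.2500]
Wrap final raw readings (mod 12): 18.4000 mod 12 = 6.4000; 31.5000 mod 12 = 7.5000; 25.2000 mod 12 = 1.2000; 26.2500 mod 12 = 2.2500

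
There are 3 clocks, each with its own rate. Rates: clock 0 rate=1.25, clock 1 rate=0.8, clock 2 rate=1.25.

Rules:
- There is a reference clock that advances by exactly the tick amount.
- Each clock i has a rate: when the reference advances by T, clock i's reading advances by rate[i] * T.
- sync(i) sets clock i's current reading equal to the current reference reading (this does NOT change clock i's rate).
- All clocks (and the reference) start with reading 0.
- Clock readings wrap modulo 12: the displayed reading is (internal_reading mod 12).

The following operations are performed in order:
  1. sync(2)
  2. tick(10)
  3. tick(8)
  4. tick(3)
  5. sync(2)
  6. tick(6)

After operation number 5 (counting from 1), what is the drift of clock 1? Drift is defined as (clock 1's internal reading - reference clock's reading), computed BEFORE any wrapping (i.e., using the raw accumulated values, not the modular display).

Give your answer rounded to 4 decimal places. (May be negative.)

After op 1 sync(2): ref=0.0000 raw=[0.0000 0.0000 0.0000]
After op 2 tick(10): ref=10.0000 raw=[12.5000 8.0000 12.5000]
After op 3 tick(8): ref=18.0000 raw=[22.5000 14.4000 22.5000]
After op 4 tick(3): ref=21.0000 raw=[26.2500 16.8000 26.2500]
After op 5 sync(2): ref=21.0000 raw=[26.2500 16.8000 21.0000]
Drift of clock 1 after op 5: 16.8000 - 21.0000 = -4.2000

Answer: -4.2000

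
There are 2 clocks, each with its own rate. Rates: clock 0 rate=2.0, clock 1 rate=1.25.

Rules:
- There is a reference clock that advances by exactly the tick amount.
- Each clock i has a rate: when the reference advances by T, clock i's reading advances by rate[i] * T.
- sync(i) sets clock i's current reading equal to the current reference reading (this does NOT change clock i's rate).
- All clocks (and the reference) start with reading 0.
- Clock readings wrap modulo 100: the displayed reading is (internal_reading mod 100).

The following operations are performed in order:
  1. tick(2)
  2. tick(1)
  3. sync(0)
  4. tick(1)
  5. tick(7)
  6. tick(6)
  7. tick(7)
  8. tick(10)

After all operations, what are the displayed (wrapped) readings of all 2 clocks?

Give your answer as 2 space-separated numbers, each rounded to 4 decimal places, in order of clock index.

After op 1 tick(2): ref=2.0000 raw=[4.0000 2.5000]
After op 2 tick(1): ref=3.0000 raw=[6.0000 3.7500]
After op 3 sync(0): ref=3.0000 raw=[3.0000 3.7500]
After op 4 tick(1): ref=4.0000 raw=[5.0000 5.0000]
After op 5 tick(7): ref=11.0000 raw=[19.0000 13.7500]
After op 6 tick(6): ref=17.0000 raw=[31.0000 21.2500]
After op 7 tick(7): ref=24.0000 raw=[45.0000 30.0000]
After op 8 tick(10): ref=34.0000 raw=[65.0000 42.5000]
Wrap final raw readings (mod 100): 65.0000 mod 100 = 65.0000; 42.5000 mod 100 = 42.5000

Answer: 65.0000 42.5000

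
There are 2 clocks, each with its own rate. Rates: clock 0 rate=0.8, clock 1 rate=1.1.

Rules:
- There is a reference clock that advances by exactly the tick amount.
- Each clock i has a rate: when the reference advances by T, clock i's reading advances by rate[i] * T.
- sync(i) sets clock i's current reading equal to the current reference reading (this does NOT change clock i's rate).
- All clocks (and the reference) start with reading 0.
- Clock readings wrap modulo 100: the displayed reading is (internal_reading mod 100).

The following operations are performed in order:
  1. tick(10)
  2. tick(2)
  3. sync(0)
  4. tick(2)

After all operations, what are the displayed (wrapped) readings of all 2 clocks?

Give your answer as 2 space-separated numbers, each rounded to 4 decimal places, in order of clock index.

Answer: 13.6000 15.4000

Derivation:
After op 1 tick(10): ref=10.0000 raw=[8.0000 11.0000]
After op 2 tick(2): ref=12.0000 raw=[9.6000 13.2000]
After op 3 sync(0): ref=12.0000 raw=[12.0000 13.2000]
After op 4 tick(2): ref=14.0000 raw=[13.6000 15.4000]
Wrap final raw readings (mod 100): 13.6000 mod 100 = 13.6000; 15.4000 mod 100 = 15.4000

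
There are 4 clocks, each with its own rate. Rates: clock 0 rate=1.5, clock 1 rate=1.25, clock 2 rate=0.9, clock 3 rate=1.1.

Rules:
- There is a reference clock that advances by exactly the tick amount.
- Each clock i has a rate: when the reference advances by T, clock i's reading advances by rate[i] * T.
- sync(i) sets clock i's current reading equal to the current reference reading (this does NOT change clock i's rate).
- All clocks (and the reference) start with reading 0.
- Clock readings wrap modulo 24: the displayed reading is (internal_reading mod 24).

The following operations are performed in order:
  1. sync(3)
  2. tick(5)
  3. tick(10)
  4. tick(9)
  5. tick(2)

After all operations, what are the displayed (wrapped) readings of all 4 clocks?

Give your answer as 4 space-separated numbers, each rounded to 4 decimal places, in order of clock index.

Answer: 15.0000 8.5000 23.4000 4.6000

Derivation:
After op 1 sync(3): ref=0.0000 raw=[0.0000 0.0000 0.0000 0.0000]
After op 2 tick(5): ref=5.0000 raw=[7.5000 6.2500 4.5000 5.5000]
After op 3 tick(10): ref=15.0000 raw=[22.5000 18.7500 13.5000 16.5000]
After op 4 tick(9): ref=24.0000 raw=[36.0000 30.0000 21.6000 26.4000]
After op 5 tick(2): ref=26.0000 raw=[39.0000 32.5000 23.4000 28.6000]
Wrap final raw readings (mod 24): 39.0000 mod 24 = 15.0000; 32.5000 mod 24 = 8.5000; 23.4000 mod 24 = 23.4000; 28.6000 mod 24 = 4.6000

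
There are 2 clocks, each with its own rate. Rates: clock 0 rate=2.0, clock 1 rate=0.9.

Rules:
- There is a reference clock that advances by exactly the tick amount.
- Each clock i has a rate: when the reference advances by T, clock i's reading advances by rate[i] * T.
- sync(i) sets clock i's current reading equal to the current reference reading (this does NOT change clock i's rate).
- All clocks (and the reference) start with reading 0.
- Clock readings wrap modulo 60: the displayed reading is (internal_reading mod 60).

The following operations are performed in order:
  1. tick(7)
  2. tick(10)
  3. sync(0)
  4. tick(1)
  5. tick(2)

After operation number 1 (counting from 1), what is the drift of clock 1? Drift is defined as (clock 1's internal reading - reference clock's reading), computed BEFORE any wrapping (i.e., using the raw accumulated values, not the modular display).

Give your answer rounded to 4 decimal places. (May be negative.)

Answer: -0.7000

Derivation:
After op 1 tick(7): ref=7.0000 raw=[14.0000 6.3000]
Drift of clock 1 after op 1: 6.3000 - 7.0000 = -0.7000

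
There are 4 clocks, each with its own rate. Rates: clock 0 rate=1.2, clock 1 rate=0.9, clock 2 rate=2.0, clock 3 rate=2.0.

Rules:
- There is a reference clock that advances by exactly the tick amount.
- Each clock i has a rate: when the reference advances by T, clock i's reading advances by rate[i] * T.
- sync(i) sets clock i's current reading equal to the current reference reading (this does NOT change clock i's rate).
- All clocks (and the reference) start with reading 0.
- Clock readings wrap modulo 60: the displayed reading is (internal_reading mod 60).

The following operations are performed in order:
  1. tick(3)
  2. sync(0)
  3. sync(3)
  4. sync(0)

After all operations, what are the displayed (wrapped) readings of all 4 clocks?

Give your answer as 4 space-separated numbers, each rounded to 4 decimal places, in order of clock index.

After op 1 tick(3): ref=3.0000 raw=[3.6000 2.7000 6.0000 6.0000]
After op 2 sync(0): ref=3.0000 raw=[3.0000 2.7000 6.0000 6.0000]
After op 3 sync(3): ref=3.0000 raw=[3.0000 2.7000 6.0000 3.0000]
After op 4 sync(0): ref=3.0000 raw=[3.0000 2.7000 6.0000 3.0000]
Wrap final raw readings (mod 60): 3.0000 mod 60 = 3.0000; 2.7000 mod 60 = 2.7000; 6.0000 mod 60 = 6.0000; 3.0000 mod 60 = 3.0000

Answer: 3.0000 2.7000 6.0000 3.0000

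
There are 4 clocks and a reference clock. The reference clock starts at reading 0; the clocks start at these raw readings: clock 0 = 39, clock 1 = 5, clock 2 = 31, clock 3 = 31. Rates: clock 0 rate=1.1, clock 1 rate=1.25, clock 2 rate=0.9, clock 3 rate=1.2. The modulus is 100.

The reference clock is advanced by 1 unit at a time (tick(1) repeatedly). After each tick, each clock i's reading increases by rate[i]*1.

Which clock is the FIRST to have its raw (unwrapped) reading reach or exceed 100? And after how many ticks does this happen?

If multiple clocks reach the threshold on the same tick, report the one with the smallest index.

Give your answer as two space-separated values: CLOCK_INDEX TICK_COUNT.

Answer: 0 56

Derivation:
clock 0: start=39, rate=1.1, needs 100-39 = 61; ticks = ceil(61/1.1) = ceil(55.4545) = 56; reading at tick 56 = 39 + 1.1*56 = 100.6000
clock 1: start=5, rate=1.25, needs 100-5 = 95; ticks = ceil(95/1.25) = ceil(76.0000) = 76; reading at tick 76 = 5 + 1.25*76 = 100.0000
clock 2: start=31, rate=0.9, needs 100-31 = 69; ticks = ceil(69/0.9) = ceil(76.6667) = 77; reading at tick 77 = 31 + 0.9*77 = 100.3000
clock 3: start=31, rate=1.2, needs 100-31 = 69; ticks = ceil(69/1.2) = ceil(57.5000) = 58; reading at tick 58 = 31 + 1.2*58 = 100.6000
Minimum tick count = 56; winners = [0]; smallest index = 0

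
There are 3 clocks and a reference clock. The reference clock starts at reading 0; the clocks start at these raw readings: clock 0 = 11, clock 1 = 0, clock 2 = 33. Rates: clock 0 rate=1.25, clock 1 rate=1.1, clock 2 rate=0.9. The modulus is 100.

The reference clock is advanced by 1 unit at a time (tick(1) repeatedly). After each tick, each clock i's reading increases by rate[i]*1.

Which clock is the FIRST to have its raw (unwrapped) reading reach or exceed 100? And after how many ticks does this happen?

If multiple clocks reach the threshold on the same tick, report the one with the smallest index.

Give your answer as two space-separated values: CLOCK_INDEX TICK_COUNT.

Answer: 0 72

Derivation:
clock 0: start=11, rate=1.25, needs 100-11 = 89; ticks = ceil(89/1.25) = ceil(71.2000) = 72; reading at tick 72 = 11 + 1.25*72 = 101.0000
clock 1: start=0, rate=1.1, needs 100-0 = 100; ticks = ceil(100/1.1) = ceil(90.9091) = 91; reading at tick 91 = 0 + 1.1*91 = 100.1000
clock 2: start=33, rate=0.9, needs 100-33 = 67; ticks = ceil(67/0.9) = ceil(74.4444) = 75; reading at tick 75 = 33 + 0.9*75 = 100.5000
Minimum tick count = 72; winners = [0]; smallest index = 0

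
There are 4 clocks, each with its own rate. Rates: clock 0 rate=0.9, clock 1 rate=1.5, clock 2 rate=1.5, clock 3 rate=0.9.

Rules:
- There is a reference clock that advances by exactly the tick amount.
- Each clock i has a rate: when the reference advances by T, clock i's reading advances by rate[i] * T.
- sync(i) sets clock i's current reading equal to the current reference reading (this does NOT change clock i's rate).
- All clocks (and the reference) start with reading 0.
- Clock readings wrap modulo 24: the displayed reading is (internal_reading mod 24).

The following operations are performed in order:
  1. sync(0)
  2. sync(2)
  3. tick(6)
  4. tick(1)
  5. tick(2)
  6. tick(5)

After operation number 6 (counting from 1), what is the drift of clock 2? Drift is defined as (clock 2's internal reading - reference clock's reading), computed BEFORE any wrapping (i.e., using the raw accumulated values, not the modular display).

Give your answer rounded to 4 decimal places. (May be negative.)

After op 1 sync(0): ref=0.0000 raw=[0.0000 0.0000 0.0000 0.0000]
After op 2 sync(2): ref=0.0000 raw=[0.0000 0.0000 0.0000 0.0000]
After op 3 tick(6): ref=6.0000 raw=[5.4000 9.0000 9.0000 5.4000]
After op 4 tick(1): ref=7.0000 raw=[6.3000 10.5000 10.5000 6.3000]
After op 5 tick(2): ref=9.0000 raw=[8.1000 13.5000 13.5000 8.1000]
After op 6 tick(5): ref=14.0000 raw=[12.6000 21.0000 21.0000 12.6000]
Drift of clock 2 after op 6: 21.0000 - 14.0000 = 7.0000

Answer: 7.0000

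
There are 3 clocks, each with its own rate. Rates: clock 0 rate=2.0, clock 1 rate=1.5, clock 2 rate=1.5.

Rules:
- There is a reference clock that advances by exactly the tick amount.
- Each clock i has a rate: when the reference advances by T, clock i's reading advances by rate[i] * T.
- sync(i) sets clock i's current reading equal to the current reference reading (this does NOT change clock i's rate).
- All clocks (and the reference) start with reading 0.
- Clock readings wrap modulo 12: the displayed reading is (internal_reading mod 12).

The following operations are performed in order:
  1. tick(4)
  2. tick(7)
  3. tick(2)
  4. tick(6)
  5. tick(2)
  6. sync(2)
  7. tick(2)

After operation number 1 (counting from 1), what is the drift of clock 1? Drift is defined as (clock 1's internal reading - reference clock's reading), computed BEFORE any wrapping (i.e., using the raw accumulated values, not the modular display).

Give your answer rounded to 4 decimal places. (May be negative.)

After op 1 tick(4): ref=4.0000 raw=[8.0000 6.0000 6.0000]
Drift of clock 1 after op 1: 6.0000 - 4.0000 = 2.0000

Answer: 2.0000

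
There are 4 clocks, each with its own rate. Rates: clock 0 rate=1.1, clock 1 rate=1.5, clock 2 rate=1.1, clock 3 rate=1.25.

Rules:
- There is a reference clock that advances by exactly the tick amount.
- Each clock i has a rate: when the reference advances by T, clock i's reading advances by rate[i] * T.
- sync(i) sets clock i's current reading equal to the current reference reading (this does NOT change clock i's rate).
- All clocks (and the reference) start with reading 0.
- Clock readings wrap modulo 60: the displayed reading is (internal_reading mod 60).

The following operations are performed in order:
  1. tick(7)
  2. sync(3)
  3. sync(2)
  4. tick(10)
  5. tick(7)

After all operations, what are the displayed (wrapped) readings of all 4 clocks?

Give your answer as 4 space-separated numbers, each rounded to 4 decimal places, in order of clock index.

After op 1 tick(7): ref=7.0000 raw=[7.7000 10.5000 7.7000 8.7500]
After op 2 sync(3): ref=7.0000 raw=[7.7000 10.5000 7.7000 7.0000]
After op 3 sync(2): ref=7.0000 raw=[7.7000 10.5000 7.0000 7.0000]
After op 4 tick(10): ref=17.0000 raw=[18.7000 25.5000 18.0000 19.5000]
After op 5 tick(7): ref=24.0000 raw=[26.4000 36.0000 25.7000 28.2500]
Wrap final raw readings (mod 60): 26.4000 mod 60 = 26.4000; 36.0000 mod 60 = 36.0000; 25.7000 mod 60 = 25.7000; 28.2500 mod 60 = 28.2500

Answer: 26.4000 36.0000 25.7000 28.2500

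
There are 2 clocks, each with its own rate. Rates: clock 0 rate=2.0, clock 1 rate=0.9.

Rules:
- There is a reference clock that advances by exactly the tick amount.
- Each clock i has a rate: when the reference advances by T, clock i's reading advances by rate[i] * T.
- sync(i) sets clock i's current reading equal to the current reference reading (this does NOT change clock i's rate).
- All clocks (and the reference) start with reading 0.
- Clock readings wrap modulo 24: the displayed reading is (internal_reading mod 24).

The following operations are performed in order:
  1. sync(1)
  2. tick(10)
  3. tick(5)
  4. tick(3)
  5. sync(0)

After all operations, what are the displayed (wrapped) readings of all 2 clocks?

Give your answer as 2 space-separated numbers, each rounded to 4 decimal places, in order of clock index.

After op 1 sync(1): ref=0.0000 raw=[0.0000 0.0000]
After op 2 tick(10): ref=10.0000 raw=[20.0000 9.0000]
After op 3 tick(5): ref=15.0000 raw=[30.0000 13.5000]
After op 4 tick(3): ref=18.0000 raw=[36.0000 16.2000]
After op 5 sync(0): ref=18.0000 raw=[18.0000 16.2000]
Wrap final raw readings (mod 24): 18.0000 mod 24 = 18.0000; 16.2000 mod 24 = 16.2000

Answer: 18.0000 16.2000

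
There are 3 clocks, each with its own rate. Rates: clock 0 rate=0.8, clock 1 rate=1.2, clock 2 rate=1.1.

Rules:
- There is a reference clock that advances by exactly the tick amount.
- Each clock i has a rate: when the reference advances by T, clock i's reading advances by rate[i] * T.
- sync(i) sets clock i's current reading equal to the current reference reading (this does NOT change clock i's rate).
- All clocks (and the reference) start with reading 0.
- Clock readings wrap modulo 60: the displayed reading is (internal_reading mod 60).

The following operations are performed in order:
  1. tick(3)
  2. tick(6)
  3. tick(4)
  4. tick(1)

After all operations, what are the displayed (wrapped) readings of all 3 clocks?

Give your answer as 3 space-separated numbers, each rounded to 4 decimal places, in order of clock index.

Answer: 11.2000 16.8000 15.4000

Derivation:
After op 1 tick(3): ref=3.0000 raw=[2.4000 3.6000 3.3000]
After op 2 tick(6): ref=9.0000 raw=[7.2000 10.8000 9.9000]
After op 3 tick(4): ref=13.0000 raw=[10.4000 15.6000 14.3000]
After op 4 tick(1): ref=14.0000 raw=[11.2000 16.8000 15.4000]
Wrap final raw readings (mod 60): 11.2000 mod 60 = 11.2000; 16.8000 mod 60 = 16.8000; 15.4000 mod 60 = 15.4000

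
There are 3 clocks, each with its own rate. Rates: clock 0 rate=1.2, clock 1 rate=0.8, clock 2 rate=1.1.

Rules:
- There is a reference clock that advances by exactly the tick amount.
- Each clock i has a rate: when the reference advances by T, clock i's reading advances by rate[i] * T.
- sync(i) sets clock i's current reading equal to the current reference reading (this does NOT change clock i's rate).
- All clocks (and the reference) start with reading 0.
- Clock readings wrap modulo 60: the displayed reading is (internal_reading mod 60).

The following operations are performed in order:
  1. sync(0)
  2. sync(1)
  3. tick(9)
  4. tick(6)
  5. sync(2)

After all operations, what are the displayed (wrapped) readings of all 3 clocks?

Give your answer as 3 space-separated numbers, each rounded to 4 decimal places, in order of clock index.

After op 1 sync(0): ref=0.0000 raw=[0.0000 0.0000 0.0000]
After op 2 sync(1): ref=0.0000 raw=[0.0000 0.0000 0.0000]
After op 3 tick(9): ref=9.0000 raw=[10.8000 7.2000 9.9000]
After op 4 tick(6): ref=15.0000 raw=[18.0000 12.0000 16.5000]
After op 5 sync(2): ref=15.0000 raw=[18.0000 12.0000 15.0000]
Wrap final raw readings (mod 60): 18.0000 mod 60 = 18.0000; 12.0000 mod 60 = 12.0000; 15.0000 mod 60 = 15.0000

Answer: 18.0000 12.0000 15.0000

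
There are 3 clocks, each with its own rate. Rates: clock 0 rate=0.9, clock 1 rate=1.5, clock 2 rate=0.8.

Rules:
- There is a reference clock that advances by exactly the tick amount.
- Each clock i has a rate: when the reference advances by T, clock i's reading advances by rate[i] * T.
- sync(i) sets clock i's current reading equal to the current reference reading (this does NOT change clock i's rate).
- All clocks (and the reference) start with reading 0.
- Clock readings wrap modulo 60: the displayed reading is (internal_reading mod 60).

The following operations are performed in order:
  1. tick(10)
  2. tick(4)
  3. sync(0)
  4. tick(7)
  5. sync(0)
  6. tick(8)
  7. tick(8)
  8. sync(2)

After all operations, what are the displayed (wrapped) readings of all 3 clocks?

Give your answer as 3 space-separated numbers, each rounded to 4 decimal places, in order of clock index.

Answer: 35.4000 55.5000 37.0000

Derivation:
After op 1 tick(10): ref=10.0000 raw=[9.0000 15.0000 8.0000]
After op 2 tick(4): ref=14.0000 raw=[12.6000 21.0000 11.2000]
After op 3 sync(0): ref=14.0000 raw=[14.0000 21.0000 11.2000]
After op 4 tick(7): ref=21.0000 raw=[20.3000 31.5000 16.8000]
After op 5 sync(0): ref=21.0000 raw=[21.0000 31.5000 16.8000]
After op 6 tick(8): ref=29.0000 raw=[28.2000 43.5000 23.2000]
After op 7 tick(8): ref=37.0000 raw=[35.4000 55.5000 29.6000]
After op 8 sync(2): ref=37.0000 raw=[35.4000 55.5000 37.0000]
Wrap final raw readings (mod 60): 35.4000 mod 60 = 35.4000; 55.5000 mod 60 = 55.5000; 37.0000 mod 60 = 37.0000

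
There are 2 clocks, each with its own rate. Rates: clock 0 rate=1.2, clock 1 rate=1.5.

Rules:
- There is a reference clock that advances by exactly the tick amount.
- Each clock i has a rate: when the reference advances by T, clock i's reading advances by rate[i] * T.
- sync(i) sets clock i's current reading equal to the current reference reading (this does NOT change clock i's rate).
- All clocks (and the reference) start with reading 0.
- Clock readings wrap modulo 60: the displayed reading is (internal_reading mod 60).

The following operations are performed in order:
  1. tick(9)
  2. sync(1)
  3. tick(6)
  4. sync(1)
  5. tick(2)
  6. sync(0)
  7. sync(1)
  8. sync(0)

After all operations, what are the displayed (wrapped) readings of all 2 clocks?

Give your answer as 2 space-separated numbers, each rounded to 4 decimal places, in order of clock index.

Answer: 17.0000 17.0000

Derivation:
After op 1 tick(9): ref=9.0000 raw=[10.8000 13.5000]
After op 2 sync(1): ref=9.0000 raw=[10.8000 9.0000]
After op 3 tick(6): ref=15.0000 raw=[18.0000 18.0000]
After op 4 sync(1): ref=15.0000 raw=[18.0000 15.0000]
After op 5 tick(2): ref=17.0000 raw=[20.4000 18.0000]
After op 6 sync(0): ref=17.0000 raw=[17.0000 18.0000]
After op 7 sync(1): ref=17.0000 raw=[17.0000 17.0000]
After op 8 sync(0): ref=17.0000 raw=[17.0000 17.0000]
Wrap final raw readings (mod 60): 17.0000 mod 60 = 17.0000; 17.0000 mod 60 = 17.0000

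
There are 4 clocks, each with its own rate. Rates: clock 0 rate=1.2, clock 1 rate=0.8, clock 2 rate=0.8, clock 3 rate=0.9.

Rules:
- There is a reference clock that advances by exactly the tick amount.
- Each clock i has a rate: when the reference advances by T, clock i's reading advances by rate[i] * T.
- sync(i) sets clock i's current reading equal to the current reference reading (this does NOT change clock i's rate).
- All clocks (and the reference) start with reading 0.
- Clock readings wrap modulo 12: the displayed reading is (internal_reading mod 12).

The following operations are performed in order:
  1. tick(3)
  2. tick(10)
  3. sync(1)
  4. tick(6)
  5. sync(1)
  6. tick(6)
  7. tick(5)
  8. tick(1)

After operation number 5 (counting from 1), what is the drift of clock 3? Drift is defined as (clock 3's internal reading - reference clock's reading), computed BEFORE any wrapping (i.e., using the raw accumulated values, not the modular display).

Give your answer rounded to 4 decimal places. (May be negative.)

After op 1 tick(3): ref=3.0000 raw=[3.6000 2.4000 2.4000 2.7000]
After op 2 tick(10): ref=13.0000 raw=[15.6000 10.4000 10.4000 11.7000]
After op 3 sync(1): ref=13.0000 raw=[15.6000 13.0000 10.4000 11.7000]
After op 4 tick(6): ref=19.0000 raw=[22.8000 17.8000 15.2000 17.1000]
After op 5 sync(1): ref=19.0000 raw=[22.8000 19.0000 15.2000 17.1000]
Drift of clock 3 after op 5: 17.1000 - 19.0000 = -1.9000

Answer: -1.9000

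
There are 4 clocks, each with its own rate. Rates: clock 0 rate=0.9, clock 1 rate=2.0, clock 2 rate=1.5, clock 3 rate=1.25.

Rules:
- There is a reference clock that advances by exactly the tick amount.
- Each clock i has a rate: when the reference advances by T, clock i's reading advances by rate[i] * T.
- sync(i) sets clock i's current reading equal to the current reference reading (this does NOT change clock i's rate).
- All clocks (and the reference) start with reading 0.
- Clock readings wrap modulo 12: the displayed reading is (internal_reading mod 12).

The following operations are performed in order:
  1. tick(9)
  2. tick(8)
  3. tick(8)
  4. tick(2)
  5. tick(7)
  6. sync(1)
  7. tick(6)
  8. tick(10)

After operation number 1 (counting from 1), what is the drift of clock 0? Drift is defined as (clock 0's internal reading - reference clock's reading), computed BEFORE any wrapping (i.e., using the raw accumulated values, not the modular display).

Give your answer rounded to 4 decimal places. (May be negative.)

Answer: -0.9000

Derivation:
After op 1 tick(9): ref=9.0000 raw=[8.1000 18.0000 13.5000 11.2500]
Drift of clock 0 after op 1: 8.1000 - 9.0000 = -0.9000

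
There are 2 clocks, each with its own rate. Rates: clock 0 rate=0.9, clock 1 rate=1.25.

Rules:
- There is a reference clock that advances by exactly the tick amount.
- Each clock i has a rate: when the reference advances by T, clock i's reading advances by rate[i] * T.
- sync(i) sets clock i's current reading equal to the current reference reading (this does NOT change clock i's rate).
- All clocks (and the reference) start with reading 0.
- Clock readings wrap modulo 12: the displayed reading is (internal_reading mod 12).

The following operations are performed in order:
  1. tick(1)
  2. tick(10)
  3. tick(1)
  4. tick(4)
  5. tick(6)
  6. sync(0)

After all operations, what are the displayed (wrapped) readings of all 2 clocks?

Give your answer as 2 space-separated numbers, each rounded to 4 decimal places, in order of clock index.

After op 1 tick(1): ref=1.0000 raw=[0.9000 1.2500]
After op 2 tick(10): ref=11.0000 raw=[9.9000 13.7500]
After op 3 tick(1): ref=12.0000 raw=[10.8000 15.0000]
After op 4 tick(4): ref=16.0000 raw=[14.4000 20.0000]
After op 5 tick(6): ref=22.0000 raw=[19.8000 27.5000]
After op 6 sync(0): ref=22.0000 raw=[22.0000 27.5000]
Wrap final raw readings (mod 12): 22.0000 mod 12 = 10.0000; 27.5000 mod 12 = 3.5000

Answer: 10.0000 3.5000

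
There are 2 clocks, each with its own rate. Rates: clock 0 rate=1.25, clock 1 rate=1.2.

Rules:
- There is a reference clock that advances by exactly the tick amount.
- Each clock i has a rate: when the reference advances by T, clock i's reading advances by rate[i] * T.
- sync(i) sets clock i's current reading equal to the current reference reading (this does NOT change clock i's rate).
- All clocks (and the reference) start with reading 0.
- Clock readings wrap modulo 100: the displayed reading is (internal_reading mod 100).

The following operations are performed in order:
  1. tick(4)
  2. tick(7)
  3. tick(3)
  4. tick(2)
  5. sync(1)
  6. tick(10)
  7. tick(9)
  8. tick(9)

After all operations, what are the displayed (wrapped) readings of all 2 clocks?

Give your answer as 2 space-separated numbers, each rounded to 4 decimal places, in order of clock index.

Answer: 55.0000 49.6000

Derivation:
After op 1 tick(4): ref=4.0000 raw=[5.0000 4.8000]
After op 2 tick(7): ref=11.0000 raw=[13.7500 13.2000]
After op 3 tick(3): ref=14.0000 raw=[17.5000 16.8000]
After op 4 tick(2): ref=16.0000 raw=[20.0000 19.2000]
After op 5 sync(1): ref=16.0000 raw=[20.0000 16.0000]
After op 6 tick(10): ref=26.0000 raw=[32.5000 28.0000]
After op 7 tick(9): ref=35.0000 raw=[43.7500 38.8000]
After op 8 tick(9): ref=44.0000 raw=[55.0000 49.6000]
Wrap final raw readings (mod 100): 55.0000 mod 100 = 55.0000; 49.6000 mod 100 = 49.6000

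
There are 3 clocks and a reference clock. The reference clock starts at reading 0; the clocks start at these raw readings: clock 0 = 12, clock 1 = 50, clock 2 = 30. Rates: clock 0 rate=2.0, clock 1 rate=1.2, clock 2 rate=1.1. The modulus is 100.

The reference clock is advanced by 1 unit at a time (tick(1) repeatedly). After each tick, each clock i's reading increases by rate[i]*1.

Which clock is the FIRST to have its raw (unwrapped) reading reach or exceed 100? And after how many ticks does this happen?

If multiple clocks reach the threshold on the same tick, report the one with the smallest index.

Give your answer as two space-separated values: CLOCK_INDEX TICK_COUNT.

Answer: 1 42

Derivation:
clock 0: start=12, rate=2.0, needs 100-12 = 88; ticks = ceil(88/2.0) = ceil(44.0000) = 44; reading at tick 44 = 12 + 2.0*44 = 100.0000
clock 1: start=50, rate=1.2, needs 100-50 = 50; ticks = ceil(50/1.2) = ceil(41.6667) = 42; reading at tick 42 = 50 + 1.2*42 = 100.4000
clock 2: start=30, rate=1.1, needs 100-30 = 70; ticks = ceil(70/1.1) = ceil(63.6364) = 64; reading at tick 64 = 30 + 1.1*64 = 100.4000
Minimum tick count = 42; winners = [1]; smallest index = 1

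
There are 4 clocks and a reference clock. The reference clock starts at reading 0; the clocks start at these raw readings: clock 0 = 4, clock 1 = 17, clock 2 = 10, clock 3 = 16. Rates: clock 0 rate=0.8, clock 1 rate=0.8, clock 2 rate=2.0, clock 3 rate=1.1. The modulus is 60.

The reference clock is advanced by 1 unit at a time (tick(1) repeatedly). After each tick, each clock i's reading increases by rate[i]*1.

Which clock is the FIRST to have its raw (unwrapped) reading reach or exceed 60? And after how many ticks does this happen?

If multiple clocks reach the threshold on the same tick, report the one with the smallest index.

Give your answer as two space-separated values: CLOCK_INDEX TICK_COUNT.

clock 0: start=4, rate=0.8, needs 60-4 = 56; ticks = ceil(56/0.8) = ceil(70.0000) = 70; reading at tick 70 = 4 + 0.8*70 = 60.0000
clock 1: start=17, rate=0.8, needs 60-17 = 43; ticks = ceil(43/0.8) = ceil(53.7500) = 54; reading at tick 54 = 17 + 0.8*54 = 60.2000
clock 2: start=10, rate=2.0, needs 60-10 = 50; ticks = ceil(50/2.0) = ceil(25.0000) = 25; reading at tick 25 = 10 + 2.0*25 = 60.0000
clock 3: start=16, rate=1.1, needs 60-16 = 44; ticks = ceil(44/1.1) = ceil(40.0000) = 40; reading at tick 40 = 16 + 1.1*40 = 60.0000
Minimum tick count = 25; winners = [2]; smallest index = 2

Answer: 2 25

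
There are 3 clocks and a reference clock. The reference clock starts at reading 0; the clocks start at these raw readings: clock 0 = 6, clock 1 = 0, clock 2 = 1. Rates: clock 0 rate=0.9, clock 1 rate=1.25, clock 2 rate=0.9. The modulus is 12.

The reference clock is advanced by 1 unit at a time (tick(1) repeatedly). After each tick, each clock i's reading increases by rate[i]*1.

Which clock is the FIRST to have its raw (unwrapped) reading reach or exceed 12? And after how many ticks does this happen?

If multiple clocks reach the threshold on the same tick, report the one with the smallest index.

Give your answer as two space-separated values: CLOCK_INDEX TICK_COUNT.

Answer: 0 7

Derivation:
clock 0: start=6, rate=0.9, needs 12-6 = 6; ticks = ceil(6/0.9) = ceil(6.6667) = 7; reading at tick 7 = 6 + 0.9*7 = 12.3000
clock 1: start=0, rate=1.25, needs 12-0 = 12; ticks = ceil(12/1.25) = ceil(9.6000) = 10; reading at tick 10 = 0 + 1.25*10 = 12.5000
clock 2: start=1, rate=0.9, needs 12-1 = 11; ticks = ceil(11/0.9) = ceil(12.2222) = 13; reading at tick 13 = 1 + 0.9*13 = 12.7000
Minimum tick count = 7; winners = [0]; smallest index = 0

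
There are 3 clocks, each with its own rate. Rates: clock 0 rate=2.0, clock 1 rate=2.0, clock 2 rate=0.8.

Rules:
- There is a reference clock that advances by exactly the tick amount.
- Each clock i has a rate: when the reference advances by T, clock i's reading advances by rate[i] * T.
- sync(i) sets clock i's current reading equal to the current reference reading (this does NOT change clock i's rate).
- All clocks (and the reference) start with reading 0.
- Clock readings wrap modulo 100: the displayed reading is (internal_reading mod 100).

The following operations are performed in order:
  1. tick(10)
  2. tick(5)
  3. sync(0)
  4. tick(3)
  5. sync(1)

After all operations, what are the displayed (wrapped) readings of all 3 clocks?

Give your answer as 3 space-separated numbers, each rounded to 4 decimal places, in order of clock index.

After op 1 tick(10): ref=10.0000 raw=[20.0000 20.0000 8.0000]
After op 2 tick(5): ref=15.0000 raw=[30.0000 30.0000 12.0000]
After op 3 sync(0): ref=15.0000 raw=[15.0000 30.0000 12.0000]
After op 4 tick(3): ref=18.0000 raw=[21.0000 36.0000 14.4000]
After op 5 sync(1): ref=18.0000 raw=[21.0000 18.0000 14.4000]
Wrap final raw readings (mod 100): 21.0000 mod 100 = 21.0000; 18.0000 mod 100 = 18.0000; 14.4000 mod 100 = 14.4000

Answer: 21.0000 18.0000 14.4000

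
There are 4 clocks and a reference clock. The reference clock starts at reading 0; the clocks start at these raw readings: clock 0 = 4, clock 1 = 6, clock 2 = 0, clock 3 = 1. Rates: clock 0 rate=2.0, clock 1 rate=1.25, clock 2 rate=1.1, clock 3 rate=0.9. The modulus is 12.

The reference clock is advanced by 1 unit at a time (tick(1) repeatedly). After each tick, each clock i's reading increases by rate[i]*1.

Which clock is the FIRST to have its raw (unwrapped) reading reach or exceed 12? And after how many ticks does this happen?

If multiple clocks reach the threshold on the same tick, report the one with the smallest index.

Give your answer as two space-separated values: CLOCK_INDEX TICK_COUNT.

Answer: 0 4

Derivation:
clock 0: start=4, rate=2.0, needs 12-4 = 8; ticks = ceil(8/2.0) = ceil(4.0000) = 4; reading at tick 4 = 4 + 2.0*4 = 12.0000
clock 1: start=6, rate=1.25, needs 12-6 = 6; ticks = ceil(6/1.25) = ceil(4.8000) = 5; reading at tick 5 = 6 + 1.25*5 = 12.2500
clock 2: start=0, rate=1.1, needs 12-0 = 12; ticks = ceil(12/1.1) = ceil(10.9091) = 11; reading at tick 11 = 0 + 1.1*11 = 12.1000
clock 3: start=1, rate=0.9, needs 12-1 = 11; ticks = ceil(11/0.9) = ceil(12.2222) = 13; reading at tick 13 = 1 + 0.9*13 = 12.7000
Minimum tick count = 4; winners = [0]; smallest index = 0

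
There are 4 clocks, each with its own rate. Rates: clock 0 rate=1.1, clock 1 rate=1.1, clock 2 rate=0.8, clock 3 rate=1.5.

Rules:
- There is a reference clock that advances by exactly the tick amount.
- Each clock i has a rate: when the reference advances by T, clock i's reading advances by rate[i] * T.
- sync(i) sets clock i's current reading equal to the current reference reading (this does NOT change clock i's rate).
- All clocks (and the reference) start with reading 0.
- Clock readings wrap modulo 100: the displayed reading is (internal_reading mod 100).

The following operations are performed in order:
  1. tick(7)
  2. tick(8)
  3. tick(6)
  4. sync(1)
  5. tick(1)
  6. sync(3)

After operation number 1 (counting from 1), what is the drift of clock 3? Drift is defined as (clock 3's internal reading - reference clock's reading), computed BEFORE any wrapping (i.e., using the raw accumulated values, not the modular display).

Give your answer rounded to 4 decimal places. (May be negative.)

Answer: 3.5000

Derivation:
After op 1 tick(7): ref=7.0000 raw=[7.7000 7.7000 5.6000 10.5000]
Drift of clock 3 after op 1: 10.5000 - 7.0000 = 3.5000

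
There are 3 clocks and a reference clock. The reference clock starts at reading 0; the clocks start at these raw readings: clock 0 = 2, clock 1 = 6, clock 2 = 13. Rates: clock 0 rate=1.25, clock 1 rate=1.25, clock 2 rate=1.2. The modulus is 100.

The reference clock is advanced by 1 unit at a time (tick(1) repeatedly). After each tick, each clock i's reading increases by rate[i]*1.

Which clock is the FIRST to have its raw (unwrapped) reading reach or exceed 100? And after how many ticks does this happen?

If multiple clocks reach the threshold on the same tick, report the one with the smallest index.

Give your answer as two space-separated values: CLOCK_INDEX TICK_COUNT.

Answer: 2 73

Derivation:
clock 0: start=2, rate=1.25, needs 100-2 = 98; ticks = ceil(98/1.25) = ceil(78.4000) = 79; reading at tick 79 = 2 + 1.25*79 = 100.7500
clock 1: start=6, rate=1.25, needs 100-6 = 94; ticks = ceil(94/1.25) = ceil(75.2000) = 76; reading at tick 76 = 6 + 1.25*76 = 101.0000
clock 2: start=13, rate=1.2, needs 100-13 = 87; ticks = ceil(87/1.2) = ceil(72.5000) = 73; reading at tick 73 = 13 + 1.2*73 = 100.6000
Minimum tick count = 73; winners = [2]; smallest index = 2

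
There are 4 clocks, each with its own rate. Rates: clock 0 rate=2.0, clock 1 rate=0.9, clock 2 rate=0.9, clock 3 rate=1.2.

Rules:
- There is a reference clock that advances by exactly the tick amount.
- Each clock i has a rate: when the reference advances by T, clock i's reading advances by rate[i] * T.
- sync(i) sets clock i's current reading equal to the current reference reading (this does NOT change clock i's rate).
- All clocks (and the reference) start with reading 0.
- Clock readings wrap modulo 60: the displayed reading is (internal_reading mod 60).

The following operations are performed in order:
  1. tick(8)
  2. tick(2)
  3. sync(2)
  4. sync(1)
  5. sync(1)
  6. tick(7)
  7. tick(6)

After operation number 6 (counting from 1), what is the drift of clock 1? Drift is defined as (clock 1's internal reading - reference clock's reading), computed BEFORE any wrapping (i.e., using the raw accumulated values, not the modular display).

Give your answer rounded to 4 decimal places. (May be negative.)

After op 1 tick(8): ref=8.0000 raw=[16.0000 7.2000 7.2000 9.6000]
After op 2 tick(2): ref=10.0000 raw=[20.0000 9.0000 9.0000 12.0000]
After op 3 sync(2): ref=10.0000 raw=[20.0000 9.0000 10.0000 12.0000]
After op 4 sync(1): ref=10.0000 raw=[20.0000 10.0000 10.0000 12.0000]
After op 5 sync(1): ref=10.0000 raw=[20.0000 10.0000 10.0000 12.0000]
After op 6 tick(7): ref=17.0000 raw=[34.0000 16.3000 16.3000 20.4000]
Drift of clock 1 after op 6: 16.3000 - 17.0000 = -0.7000

Answer: -0.7000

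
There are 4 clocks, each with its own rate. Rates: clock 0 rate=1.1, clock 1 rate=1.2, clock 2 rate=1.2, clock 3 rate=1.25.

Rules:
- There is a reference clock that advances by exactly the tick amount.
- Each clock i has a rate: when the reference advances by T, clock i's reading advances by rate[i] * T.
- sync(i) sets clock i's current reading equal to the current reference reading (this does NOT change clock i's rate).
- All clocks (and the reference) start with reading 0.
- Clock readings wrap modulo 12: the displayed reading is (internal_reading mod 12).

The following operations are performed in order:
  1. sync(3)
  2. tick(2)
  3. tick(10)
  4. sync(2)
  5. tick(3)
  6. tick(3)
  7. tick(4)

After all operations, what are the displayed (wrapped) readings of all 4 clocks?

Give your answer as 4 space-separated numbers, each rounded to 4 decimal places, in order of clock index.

Answer: 0.2000 2.4000 0.0000 3.5000

Derivation:
After op 1 sync(3): ref=0.0000 raw=[0.0000 0.0000 0.0000 0.0000]
After op 2 tick(2): ref=2.0000 raw=[2.2000 2.4000 2.4000 2.5000]
After op 3 tick(10): ref=12.0000 raw=[13.2000 14.4000 14.4000 15.0000]
After op 4 sync(2): ref=12.0000 raw=[13.2000 14.4000 12.0000 15.0000]
After op 5 tick(3): ref=15.0000 raw=[16.5000 18.0000 15.6000 18.7500]
After op 6 tick(3): ref=18.0000 raw=[19.8000 21.6000 19.2000 22.5000]
After op 7 tick(4): ref=22.0000 raw=[24.2000 26.4000 24.0000 27.5000]
Wrap final raw readings (mod 12): 24.2000 mod 12 = 0.2000; 26.4000 mod 12 = 2.4000; 24.0000 mod 12 = 0.0000; 27.5000 mod 12 = 3.5000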